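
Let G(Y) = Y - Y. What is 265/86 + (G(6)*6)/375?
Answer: 265/86 ≈ 3.0814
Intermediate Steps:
G(Y) = 0
265/86 + (G(6)*6)/375 = 265/86 + (0*6)/375 = 265*(1/86) + 0*(1/375) = 265/86 + 0 = 265/86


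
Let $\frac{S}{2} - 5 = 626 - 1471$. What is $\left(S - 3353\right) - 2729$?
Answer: $-7762$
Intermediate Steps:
$S = -1680$ ($S = 10 + 2 \left(626 - 1471\right) = 10 + 2 \left(-845\right) = 10 - 1690 = -1680$)
$\left(S - 3353\right) - 2729 = \left(-1680 - 3353\right) - 2729 = -5033 - 2729 = -7762$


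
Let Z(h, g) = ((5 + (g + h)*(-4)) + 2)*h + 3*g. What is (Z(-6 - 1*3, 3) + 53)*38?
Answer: -8246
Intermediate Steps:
Z(h, g) = 3*g + h*(7 - 4*g - 4*h) (Z(h, g) = ((5 + (-4*g - 4*h)) + 2)*h + 3*g = ((5 - 4*g - 4*h) + 2)*h + 3*g = (7 - 4*g - 4*h)*h + 3*g = h*(7 - 4*g - 4*h) + 3*g = 3*g + h*(7 - 4*g - 4*h))
(Z(-6 - 1*3, 3) + 53)*38 = ((-4*(-6 - 1*3)² + 3*3 + 7*(-6 - 1*3) - 4*3*(-6 - 1*3)) + 53)*38 = ((-4*(-6 - 3)² + 9 + 7*(-6 - 3) - 4*3*(-6 - 3)) + 53)*38 = ((-4*(-9)² + 9 + 7*(-9) - 4*3*(-9)) + 53)*38 = ((-4*81 + 9 - 63 + 108) + 53)*38 = ((-324 + 9 - 63 + 108) + 53)*38 = (-270 + 53)*38 = -217*38 = -8246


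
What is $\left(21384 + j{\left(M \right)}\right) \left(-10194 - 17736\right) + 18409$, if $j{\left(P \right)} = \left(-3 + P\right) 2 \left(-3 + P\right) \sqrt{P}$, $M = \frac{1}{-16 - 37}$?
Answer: $-597236711 - \frac{1430016000 i \sqrt{53}}{148877} \approx -5.9724 \cdot 10^{8} - 69928.0 i$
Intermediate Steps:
$M = - \frac{1}{53}$ ($M = \frac{1}{-53} = - \frac{1}{53} \approx -0.018868$)
$j{\left(P \right)} = \sqrt{P} \left(-6 + 2 P\right) \left(-3 + P\right)$ ($j{\left(P \right)} = \left(-3 + P\right) \left(-6 + 2 P\right) \sqrt{P} = \left(-3 + P\right) \sqrt{P} \left(-6 + 2 P\right) = \sqrt{P} \left(-6 + 2 P\right) \left(-3 + P\right)$)
$\left(21384 + j{\left(M \right)}\right) \left(-10194 - 17736\right) + 18409 = \left(21384 + 2 \sqrt{- \frac{1}{53}} \left(9 + \left(- \frac{1}{53}\right)^{2} - - \frac{6}{53}\right)\right) \left(-10194 - 17736\right) + 18409 = \left(21384 + 2 \frac{i \sqrt{53}}{53} \left(9 + \frac{1}{2809} + \frac{6}{53}\right)\right) \left(-27930\right) + 18409 = \left(21384 + 2 \frac{i \sqrt{53}}{53} \cdot \frac{25600}{2809}\right) \left(-27930\right) + 18409 = \left(21384 + \frac{51200 i \sqrt{53}}{148877}\right) \left(-27930\right) + 18409 = \left(-597255120 - \frac{1430016000 i \sqrt{53}}{148877}\right) + 18409 = -597236711 - \frac{1430016000 i \sqrt{53}}{148877}$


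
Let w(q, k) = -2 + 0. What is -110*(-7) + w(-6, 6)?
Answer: 768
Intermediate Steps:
w(q, k) = -2
-110*(-7) + w(-6, 6) = -110*(-7) - 2 = 770 - 2 = 768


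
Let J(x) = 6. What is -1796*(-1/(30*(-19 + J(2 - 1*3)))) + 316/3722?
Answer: -1640368/362895 ≈ -4.5202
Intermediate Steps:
-1796*(-1/(30*(-19 + J(2 - 1*3)))) + 316/3722 = -1796*(-1/(30*(-19 + 6))) + 316/3722 = -1796/((-13*(-30))) + 316*(1/3722) = -1796/390 + 158/1861 = -1796*1/390 + 158/1861 = -898/195 + 158/1861 = -1640368/362895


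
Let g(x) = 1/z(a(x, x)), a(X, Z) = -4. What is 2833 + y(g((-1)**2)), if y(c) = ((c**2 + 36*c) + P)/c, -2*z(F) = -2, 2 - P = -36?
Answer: 2908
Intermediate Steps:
P = 38 (P = 2 - 1*(-36) = 2 + 36 = 38)
z(F) = 1 (z(F) = -1/2*(-2) = 1)
g(x) = 1 (g(x) = 1/1 = 1)
y(c) = (38 + c**2 + 36*c)/c (y(c) = ((c**2 + 36*c) + 38)/c = (38 + c**2 + 36*c)/c)
2833 + y(g((-1)**2)) = 2833 + (36 + 1 + 38/1) = 2833 + (36 + 1 + 38*1) = 2833 + (36 + 1 + 38) = 2833 + 75 = 2908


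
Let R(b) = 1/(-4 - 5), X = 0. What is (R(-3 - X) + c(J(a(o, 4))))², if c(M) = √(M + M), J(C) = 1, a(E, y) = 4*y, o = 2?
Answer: 163/81 - 2*√2/9 ≈ 1.6981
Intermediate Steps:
R(b) = -⅑ (R(b) = 1/(-9) = -⅑)
c(M) = √2*√M (c(M) = √(2*M) = √2*√M)
(R(-3 - X) + c(J(a(o, 4))))² = (-⅑ + √2*√1)² = (-⅑ + √2*1)² = (-⅑ + √2)²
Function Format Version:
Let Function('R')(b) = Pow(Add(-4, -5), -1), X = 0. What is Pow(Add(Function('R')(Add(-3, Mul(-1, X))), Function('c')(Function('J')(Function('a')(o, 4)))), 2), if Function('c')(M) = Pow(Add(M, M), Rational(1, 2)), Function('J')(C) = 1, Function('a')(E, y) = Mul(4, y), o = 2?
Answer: Add(Rational(163, 81), Mul(Rational(-2, 9), Pow(2, Rational(1, 2)))) ≈ 1.6981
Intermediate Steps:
Function('R')(b) = Rational(-1, 9) (Function('R')(b) = Pow(-9, -1) = Rational(-1, 9))
Function('c')(M) = Mul(Pow(2, Rational(1, 2)), Pow(M, Rational(1, 2))) (Function('c')(M) = Pow(Mul(2, M), Rational(1, 2)) = Mul(Pow(2, Rational(1, 2)), Pow(M, Rational(1, 2))))
Pow(Add(Function('R')(Add(-3, Mul(-1, X))), Function('c')(Function('J')(Function('a')(o, 4)))), 2) = Pow(Add(Rational(-1, 9), Mul(Pow(2, Rational(1, 2)), Pow(1, Rational(1, 2)))), 2) = Pow(Add(Rational(-1, 9), Mul(Pow(2, Rational(1, 2)), 1)), 2) = Pow(Add(Rational(-1, 9), Pow(2, Rational(1, 2))), 2)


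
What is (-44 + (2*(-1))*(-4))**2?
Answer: 1296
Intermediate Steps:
(-44 + (2*(-1))*(-4))**2 = (-44 - 2*(-4))**2 = (-44 + 8)**2 = (-36)**2 = 1296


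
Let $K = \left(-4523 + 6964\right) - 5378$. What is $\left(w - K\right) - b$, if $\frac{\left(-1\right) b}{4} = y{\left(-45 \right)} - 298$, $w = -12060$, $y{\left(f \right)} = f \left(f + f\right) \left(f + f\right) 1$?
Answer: $-1468315$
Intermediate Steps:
$y{\left(f \right)} = 4 f^{3}$ ($y{\left(f \right)} = f 2 f 2 f 1 = f 4 f^{2} \cdot 1 = 4 f^{3} \cdot 1 = 4 f^{3}$)
$b = 1459192$ ($b = - 4 \left(4 \left(-45\right)^{3} - 298\right) = - 4 \left(4 \left(-91125\right) - 298\right) = - 4 \left(-364500 - 298\right) = \left(-4\right) \left(-364798\right) = 1459192$)
$K = -2937$ ($K = 2441 - 5378 = -2937$)
$\left(w - K\right) - b = \left(-12060 - -2937\right) - 1459192 = \left(-12060 + 2937\right) - 1459192 = -9123 - 1459192 = -1468315$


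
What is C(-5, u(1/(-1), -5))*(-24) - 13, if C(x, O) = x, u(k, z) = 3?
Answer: 107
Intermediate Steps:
C(-5, u(1/(-1), -5))*(-24) - 13 = -5*(-24) - 13 = 120 - 13 = 107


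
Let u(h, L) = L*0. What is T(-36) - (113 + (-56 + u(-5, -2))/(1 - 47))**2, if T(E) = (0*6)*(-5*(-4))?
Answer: -6901129/529 ≈ -13046.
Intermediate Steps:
u(h, L) = 0
T(E) = 0 (T(E) = 0*20 = 0)
T(-36) - (113 + (-56 + u(-5, -2))/(1 - 47))**2 = 0 - (113 + (-56 + 0)/(1 - 47))**2 = 0 - (113 - 56/(-46))**2 = 0 - (113 - 56*(-1/46))**2 = 0 - (113 + 28/23)**2 = 0 - (2627/23)**2 = 0 - 1*6901129/529 = 0 - 6901129/529 = -6901129/529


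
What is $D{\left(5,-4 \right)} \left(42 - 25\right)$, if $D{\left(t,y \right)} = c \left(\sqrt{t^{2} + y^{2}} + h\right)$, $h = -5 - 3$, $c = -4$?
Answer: $544 - 68 \sqrt{41} \approx 108.59$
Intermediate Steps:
$h = -8$
$D{\left(t,y \right)} = 32 - 4 \sqrt{t^{2} + y^{2}}$ ($D{\left(t,y \right)} = - 4 \left(\sqrt{t^{2} + y^{2}} - 8\right) = - 4 \left(-8 + \sqrt{t^{2} + y^{2}}\right) = 32 - 4 \sqrt{t^{2} + y^{2}}$)
$D{\left(5,-4 \right)} \left(42 - 25\right) = \left(32 - 4 \sqrt{5^{2} + \left(-4\right)^{2}}\right) \left(42 - 25\right) = \left(32 - 4 \sqrt{25 + 16}\right) 17 = \left(32 - 4 \sqrt{41}\right) 17 = 544 - 68 \sqrt{41}$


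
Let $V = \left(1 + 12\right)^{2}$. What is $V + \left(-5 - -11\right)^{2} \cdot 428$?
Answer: $15577$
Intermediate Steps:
$V = 169$ ($V = 13^{2} = 169$)
$V + \left(-5 - -11\right)^{2} \cdot 428 = 169 + \left(-5 - -11\right)^{2} \cdot 428 = 169 + \left(-5 + 11\right)^{2} \cdot 428 = 169 + 6^{2} \cdot 428 = 169 + 36 \cdot 428 = 169 + 15408 = 15577$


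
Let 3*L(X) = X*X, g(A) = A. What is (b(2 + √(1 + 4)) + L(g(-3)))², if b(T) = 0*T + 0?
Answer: 9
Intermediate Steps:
b(T) = 0 (b(T) = 0 + 0 = 0)
L(X) = X²/3 (L(X) = (X*X)/3 = X²/3)
(b(2 + √(1 + 4)) + L(g(-3)))² = (0 + (⅓)*(-3)²)² = (0 + (⅓)*9)² = (0 + 3)² = 3² = 9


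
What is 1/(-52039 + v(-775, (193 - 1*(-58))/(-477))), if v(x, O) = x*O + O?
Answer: -53/2736481 ≈ -1.9368e-5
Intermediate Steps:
v(x, O) = O + O*x (v(x, O) = O*x + O = O + O*x)
1/(-52039 + v(-775, (193 - 1*(-58))/(-477))) = 1/(-52039 + ((193 - 1*(-58))/(-477))*(1 - 775)) = 1/(-52039 + ((193 + 58)*(-1/477))*(-774)) = 1/(-52039 + (251*(-1/477))*(-774)) = 1/(-52039 - 251/477*(-774)) = 1/(-52039 + 21586/53) = 1/(-2736481/53) = -53/2736481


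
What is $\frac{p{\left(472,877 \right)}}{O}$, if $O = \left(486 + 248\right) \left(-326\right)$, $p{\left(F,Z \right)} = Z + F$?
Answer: $- \frac{1349}{239284} \approx -0.0056377$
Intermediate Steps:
$p{\left(F,Z \right)} = F + Z$
$O = -239284$ ($O = 734 \left(-326\right) = -239284$)
$\frac{p{\left(472,877 \right)}}{O} = \frac{472 + 877}{-239284} = 1349 \left(- \frac{1}{239284}\right) = - \frac{1349}{239284}$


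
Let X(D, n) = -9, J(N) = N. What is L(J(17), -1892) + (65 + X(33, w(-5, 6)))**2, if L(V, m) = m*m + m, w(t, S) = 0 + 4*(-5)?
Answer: 3580908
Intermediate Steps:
w(t, S) = -20 (w(t, S) = 0 - 20 = -20)
L(V, m) = m + m**2 (L(V, m) = m**2 + m = m + m**2)
L(J(17), -1892) + (65 + X(33, w(-5, 6)))**2 = -1892*(1 - 1892) + (65 - 9)**2 = -1892*(-1891) + 56**2 = 3577772 + 3136 = 3580908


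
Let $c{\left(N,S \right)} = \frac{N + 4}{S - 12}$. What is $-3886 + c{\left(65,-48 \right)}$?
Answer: $- \frac{77743}{20} \approx -3887.1$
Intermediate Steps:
$c{\left(N,S \right)} = \frac{4 + N}{-12 + S}$
$-3886 + c{\left(65,-48 \right)} = -3886 + \frac{4 + 65}{-12 - 48} = -3886 + \frac{1}{-60} \cdot 69 = -3886 - \frac{23}{20} = - \frac{77743}{20}$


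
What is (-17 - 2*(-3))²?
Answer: 121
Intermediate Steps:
(-17 - 2*(-3))² = (-17 + 6)² = (-11)² = 121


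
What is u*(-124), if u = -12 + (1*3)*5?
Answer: -372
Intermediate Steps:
u = 3 (u = -12 + 3*5 = -12 + 15 = 3)
u*(-124) = 3*(-124) = -372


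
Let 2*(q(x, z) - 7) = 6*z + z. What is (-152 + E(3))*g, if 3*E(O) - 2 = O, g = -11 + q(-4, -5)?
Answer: 19393/6 ≈ 3232.2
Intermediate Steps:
q(x, z) = 7 + 7*z/2 (q(x, z) = 7 + (6*z + z)/2 = 7 + (7*z)/2 = 7 + 7*z/2)
g = -43/2 (g = -11 + (7 + (7/2)*(-5)) = -11 + (7 - 35/2) = -11 - 21/2 = -43/2 ≈ -21.500)
E(O) = ⅔ + O/3
(-152 + E(3))*g = (-152 + (⅔ + (⅓)*3))*(-43/2) = (-152 + (⅔ + 1))*(-43/2) = (-152 + 5/3)*(-43/2) = -451/3*(-43/2) = 19393/6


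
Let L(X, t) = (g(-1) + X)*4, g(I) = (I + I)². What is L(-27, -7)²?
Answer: 8464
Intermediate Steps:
g(I) = 4*I² (g(I) = (2*I)² = 4*I²)
L(X, t) = 16 + 4*X (L(X, t) = (4*(-1)² + X)*4 = (4*1 + X)*4 = (4 + X)*4 = 16 + 4*X)
L(-27, -7)² = (16 + 4*(-27))² = (16 - 108)² = (-92)² = 8464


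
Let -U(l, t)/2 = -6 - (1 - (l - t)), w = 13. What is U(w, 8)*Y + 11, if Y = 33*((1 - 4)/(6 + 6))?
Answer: -22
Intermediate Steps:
Y = -33/4 (Y = 33*(-3/12) = 33*(-3*1/12) = 33*(-¼) = -33/4 ≈ -8.2500)
U(l, t) = 14 - 2*l + 2*t (U(l, t) = -2*(-6 - (1 - (l - t))) = -2*(-6 - (1 + (t - l))) = -2*(-6 - (1 + t - l)) = -2*(-6 + (-1 + l - t)) = -2*(-7 + l - t) = 14 - 2*l + 2*t)
U(w, 8)*Y + 11 = (14 - 2*13 + 2*8)*(-33/4) + 11 = (14 - 26 + 16)*(-33/4) + 11 = 4*(-33/4) + 11 = -33 + 11 = -22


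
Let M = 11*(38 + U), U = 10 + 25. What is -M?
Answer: -803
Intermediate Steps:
U = 35
M = 803 (M = 11*(38 + 35) = 11*73 = 803)
-M = -1*803 = -803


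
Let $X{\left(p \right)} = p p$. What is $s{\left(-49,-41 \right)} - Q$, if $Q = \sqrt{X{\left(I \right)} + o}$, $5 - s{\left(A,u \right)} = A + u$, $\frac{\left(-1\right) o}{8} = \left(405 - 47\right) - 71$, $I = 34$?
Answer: $95 - 2 i \sqrt{285} \approx 95.0 - 33.764 i$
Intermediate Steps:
$X{\left(p \right)} = p^{2}$
$o = -2296$ ($o = - 8 \left(\left(405 - 47\right) - 71\right) = - 8 \left(358 - 71\right) = \left(-8\right) 287 = -2296$)
$s{\left(A,u \right)} = 5 - A - u$ ($s{\left(A,u \right)} = 5 - \left(A + u\right) = 5 - A - u$)
$Q = 2 i \sqrt{285}$ ($Q = \sqrt{34^{2} - 2296} = \sqrt{1156 - 2296} = \sqrt{-1140} = 2 i \sqrt{285} \approx 33.764 i$)
$s{\left(-49,-41 \right)} - Q = \left(5 - -49 - -41\right) - 2 i \sqrt{285} = \left(5 + 49 + 41\right) - 2 i \sqrt{285} = 95 - 2 i \sqrt{285}$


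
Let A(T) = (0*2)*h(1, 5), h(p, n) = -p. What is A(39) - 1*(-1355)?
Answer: 1355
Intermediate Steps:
A(T) = 0 (A(T) = (0*2)*(-1*1) = 0*(-1) = 0)
A(39) - 1*(-1355) = 0 - 1*(-1355) = 0 + 1355 = 1355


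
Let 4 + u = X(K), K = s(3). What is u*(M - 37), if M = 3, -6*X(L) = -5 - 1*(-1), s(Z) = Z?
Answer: 340/3 ≈ 113.33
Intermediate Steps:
K = 3
X(L) = ⅔ (X(L) = -(-5 - 1*(-1))/6 = -(-5 + 1)/6 = -⅙*(-4) = ⅔)
u = -10/3 (u = -4 + ⅔ = -10/3 ≈ -3.3333)
u*(M - 37) = -10*(3 - 37)/3 = -10/3*(-34) = 340/3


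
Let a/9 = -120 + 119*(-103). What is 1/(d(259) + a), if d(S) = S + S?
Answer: -1/110875 ≈ -9.0192e-6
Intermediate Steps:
d(S) = 2*S
a = -111393 (a = 9*(-120 + 119*(-103)) = 9*(-120 - 12257) = 9*(-12377) = -111393)
1/(d(259) + a) = 1/(2*259 - 111393) = 1/(518 - 111393) = 1/(-110875) = -1/110875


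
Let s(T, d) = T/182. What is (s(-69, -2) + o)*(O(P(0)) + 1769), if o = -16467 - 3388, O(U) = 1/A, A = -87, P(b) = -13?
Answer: -39725173247/1131 ≈ -3.5124e+7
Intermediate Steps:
s(T, d) = T/182 (s(T, d) = T*(1/182) = T/182)
O(U) = -1/87 (O(U) = 1/(-87) = -1/87)
o = -19855
(s(-69, -2) + o)*(O(P(0)) + 1769) = ((1/182)*(-69) - 19855)*(-1/87 + 1769) = (-69/182 - 19855)*(153902/87) = -3613679/182*153902/87 = -39725173247/1131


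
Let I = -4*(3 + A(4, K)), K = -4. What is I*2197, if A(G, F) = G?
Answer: -61516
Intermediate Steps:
I = -28 (I = -4*(3 + 4) = -4*7 = -28)
I*2197 = -28*2197 = -61516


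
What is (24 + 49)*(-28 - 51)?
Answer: -5767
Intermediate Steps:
(24 + 49)*(-28 - 51) = 73*(-79) = -5767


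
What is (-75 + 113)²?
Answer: 1444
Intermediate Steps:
(-75 + 113)² = 38² = 1444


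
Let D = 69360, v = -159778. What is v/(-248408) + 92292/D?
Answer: 177126423/89737390 ≈ 1.9738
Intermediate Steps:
v/(-248408) + 92292/D = -159778/(-248408) + 92292/69360 = -159778*(-1/248408) + 92292*(1/69360) = 79889/124204 + 7691/5780 = 177126423/89737390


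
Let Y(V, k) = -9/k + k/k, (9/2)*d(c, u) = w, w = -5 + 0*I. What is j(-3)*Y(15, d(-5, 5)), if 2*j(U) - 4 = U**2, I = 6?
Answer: 1183/20 ≈ 59.150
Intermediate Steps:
j(U) = 2 + U**2/2
w = -5 (w = -5 + 0*6 = -5 + 0 = -5)
d(c, u) = -10/9 (d(c, u) = (2/9)*(-5) = -10/9)
Y(V, k) = 1 - 9/k (Y(V, k) = -9/k + 1 = 1 - 9/k)
j(-3)*Y(15, d(-5, 5)) = (2 + (1/2)*(-3)**2)*((-9 - 10/9)/(-10/9)) = (2 + (1/2)*9)*(-9/10*(-91/9)) = (2 + 9/2)*(91/10) = (13/2)*(91/10) = 1183/20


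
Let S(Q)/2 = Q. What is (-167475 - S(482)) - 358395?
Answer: -526834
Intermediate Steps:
S(Q) = 2*Q
(-167475 - S(482)) - 358395 = (-167475 - 2*482) - 358395 = (-167475 - 1*964) - 358395 = (-167475 - 964) - 358395 = -168439 - 358395 = -526834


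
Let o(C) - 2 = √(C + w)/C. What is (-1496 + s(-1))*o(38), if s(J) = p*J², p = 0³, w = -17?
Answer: -2992 - 748*√21/19 ≈ -3172.4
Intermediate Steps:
p = 0
o(C) = 2 + √(-17 + C)/C (o(C) = 2 + √(C - 17)/C = 2 + √(-17 + C)/C)
s(J) = 0 (s(J) = 0*J² = 0)
(-1496 + s(-1))*o(38) = (-1496 + 0)*(2 + √(-17 + 38)/38) = -1496*(2 + √21/38) = -2992 - 748*√21/19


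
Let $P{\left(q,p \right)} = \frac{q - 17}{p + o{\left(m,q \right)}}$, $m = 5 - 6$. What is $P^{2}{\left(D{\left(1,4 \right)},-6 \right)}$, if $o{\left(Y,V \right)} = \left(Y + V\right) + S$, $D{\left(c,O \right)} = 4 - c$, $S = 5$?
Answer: $196$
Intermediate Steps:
$m = -1$ ($m = 5 - 6 = -1$)
$o{\left(Y,V \right)} = 5 + V + Y$ ($o{\left(Y,V \right)} = \left(Y + V\right) + 5 = \left(V + Y\right) + 5 = 5 + V + Y$)
$P{\left(q,p \right)} = \frac{-17 + q}{4 + p + q}$ ($P{\left(q,p \right)} = \frac{q - 17}{p + \left(5 + q - 1\right)} = \frac{-17 + q}{p + \left(4 + q\right)} = \frac{-17 + q}{4 + p + q}$)
$P^{2}{\left(D{\left(1,4 \right)},-6 \right)} = \left(\frac{-17 + \left(4 - 1\right)}{4 - 6 + \left(4 - 1\right)}\right)^{2} = \left(\frac{-17 + 3}{4 - 6 + 3}\right)^{2} = \left(1^{-1} \left(-14\right)\right)^{2} = \left(1 \left(-14\right)\right)^{2} = \left(-14\right)^{2} = 196$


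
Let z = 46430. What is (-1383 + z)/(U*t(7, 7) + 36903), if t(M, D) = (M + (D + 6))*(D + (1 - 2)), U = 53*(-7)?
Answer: -45047/7617 ≈ -5.9140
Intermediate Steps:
U = -371
t(M, D) = (-1 + D)*(6 + D + M) (t(M, D) = (M + (6 + D))*(D - 1) = (6 + D + M)*(-1 + D) = (-1 + D)*(6 + D + M))
(-1383 + z)/(U*t(7, 7) + 36903) = (-1383 + 46430)/(-371*(-6 + 7² - 1*7 + 5*7 + 7*7) + 36903) = 45047/(-371*(-6 + 49 - 7 + 35 + 49) + 36903) = 45047/(-371*120 + 36903) = 45047/(-44520 + 36903) = 45047/(-7617) = 45047*(-1/7617) = -45047/7617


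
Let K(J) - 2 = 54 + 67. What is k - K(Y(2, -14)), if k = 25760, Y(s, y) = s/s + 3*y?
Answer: 25637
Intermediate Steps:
Y(s, y) = 1 + 3*y
K(J) = 123 (K(J) = 2 + (54 + 67) = 2 + 121 = 123)
k - K(Y(2, -14)) = 25760 - 1*123 = 25760 - 123 = 25637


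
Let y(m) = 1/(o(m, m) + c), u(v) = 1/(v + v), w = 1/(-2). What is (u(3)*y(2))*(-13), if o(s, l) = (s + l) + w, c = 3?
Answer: -⅓ ≈ -0.33333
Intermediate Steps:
w = -½ ≈ -0.50000
o(s, l) = -½ + l + s (o(s, l) = (s + l) - ½ = (l + s) - ½ = -½ + l + s)
u(v) = 1/(2*v)
y(m) = 1/(5/2 + 2*m) (y(m) = 1/((-½ + m + m) + 3) = 1/((-½ + 2*m) + 3) = 1/(5/2 + 2*m))
(u(3)*y(2))*(-13) = (((½)/3)*(2/(5 + 4*2)))*(-13) = (((½)*(⅓))*(2/(5 + 8)))*(-13) = ((2/13)/6)*(-13) = ((2*(1/13))/6)*(-13) = ((⅙)*(2/13))*(-13) = (1/39)*(-13) = -⅓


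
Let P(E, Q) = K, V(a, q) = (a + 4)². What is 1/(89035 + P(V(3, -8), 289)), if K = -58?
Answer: 1/88977 ≈ 1.1239e-5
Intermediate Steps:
V(a, q) = (4 + a)²
P(E, Q) = -58
1/(89035 + P(V(3, -8), 289)) = 1/(89035 - 58) = 1/88977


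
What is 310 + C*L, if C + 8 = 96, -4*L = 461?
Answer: -9832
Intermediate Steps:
L = -461/4 (L = -¼*461 = -461/4 ≈ -115.25)
C = 88 (C = -8 + 96 = 88)
310 + C*L = 310 + 88*(-461/4) = 310 - 10142 = -9832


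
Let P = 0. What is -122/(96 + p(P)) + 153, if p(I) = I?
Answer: 7283/48 ≈ 151.73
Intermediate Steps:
-122/(96 + p(P)) + 153 = -122/(96 + 0) + 153 = -122/96 + 153 = (1/96)*(-122) + 153 = -61/48 + 153 = 7283/48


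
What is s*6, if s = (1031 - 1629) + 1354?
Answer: 4536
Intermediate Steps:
s = 756 (s = -598 + 1354 = 756)
s*6 = 756*6 = 4536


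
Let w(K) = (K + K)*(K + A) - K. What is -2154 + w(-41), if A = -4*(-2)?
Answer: 593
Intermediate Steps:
A = 8
w(K) = -K + 2*K*(8 + K) (w(K) = (K + K)*(K + 8) - K = (2*K)*(8 + K) - K = 2*K*(8 + K) - K = -K + 2*K*(8 + K))
-2154 + w(-41) = -2154 - 41*(15 + 2*(-41)) = -2154 - 41*(15 - 82) = -2154 - 41*(-67) = -2154 + 2747 = 593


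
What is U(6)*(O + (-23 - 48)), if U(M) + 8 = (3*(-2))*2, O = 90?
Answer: -380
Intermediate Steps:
U(M) = -20 (U(M) = -8 + (3*(-2))*2 = -8 - 6*2 = -8 - 12 = -20)
U(6)*(O + (-23 - 48)) = -20*(90 + (-23 - 48)) = -20*(90 - 71) = -20*19 = -380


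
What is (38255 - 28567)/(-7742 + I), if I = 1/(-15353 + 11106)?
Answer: -41144936/32880275 ≈ -1.2514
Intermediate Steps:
I = -1/4247 (I = 1/(-4247) = -1/4247 ≈ -0.00023546)
(38255 - 28567)/(-7742 + I) = (38255 - 28567)/(-7742 - 1/4247) = 9688/(-32880275/4247) = 9688*(-4247/32880275) = -41144936/32880275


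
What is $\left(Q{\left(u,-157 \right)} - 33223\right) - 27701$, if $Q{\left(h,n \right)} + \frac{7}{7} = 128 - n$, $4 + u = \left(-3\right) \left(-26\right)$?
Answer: $-60640$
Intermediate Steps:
$u = 74$ ($u = -4 - -78 = -4 + 78 = 74$)
$Q{\left(h,n \right)} = 127 - n$ ($Q{\left(h,n \right)} = -1 - \left(-128 + n\right) = 127 - n$)
$\left(Q{\left(u,-157 \right)} - 33223\right) - 27701 = \left(\left(127 - -157\right) - 33223\right) - 27701 = \left(\left(127 + 157\right) - 33223\right) - 27701 = \left(284 - 33223\right) - 27701 = -32939 - 27701 = -60640$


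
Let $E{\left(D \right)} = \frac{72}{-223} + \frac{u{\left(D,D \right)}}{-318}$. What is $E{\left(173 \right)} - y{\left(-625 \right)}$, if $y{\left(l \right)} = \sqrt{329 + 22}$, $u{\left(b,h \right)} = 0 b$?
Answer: $- \frac{72}{223} - 3 \sqrt{39} \approx -19.058$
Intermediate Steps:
$u{\left(b,h \right)} = 0$
$E{\left(D \right)} = - \frac{72}{223}$ ($E{\left(D \right)} = \frac{72}{-223} + \frac{0}{-318} = 72 \left(- \frac{1}{223}\right) + 0 \left(- \frac{1}{318}\right) = - \frac{72}{223} + 0 = - \frac{72}{223}$)
$y{\left(l \right)} = 3 \sqrt{39}$ ($y{\left(l \right)} = \sqrt{351} = 3 \sqrt{39}$)
$E{\left(173 \right)} - y{\left(-625 \right)} = - \frac{72}{223} - 3 \sqrt{39}$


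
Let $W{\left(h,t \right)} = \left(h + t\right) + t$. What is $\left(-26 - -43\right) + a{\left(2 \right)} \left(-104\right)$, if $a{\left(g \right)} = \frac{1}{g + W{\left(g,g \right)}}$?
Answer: $4$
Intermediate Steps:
$W{\left(h,t \right)} = h + 2 t$
$a{\left(g \right)} = \frac{1}{4 g}$ ($a{\left(g \right)} = \frac{1}{g + \left(g + 2 g\right)} = \frac{1}{g + 3 g} = \frac{1}{4 g}$)
$\left(-26 - -43\right) + a{\left(2 \right)} \left(-104\right) = \left(-26 - -43\right) + \frac{1}{4 \cdot 2} \left(-104\right) = \left(-26 + 43\right) + \frac{1}{4} \cdot \frac{1}{2} \left(-104\right) = 17 + \frac{1}{8} \left(-104\right) = 17 - 13 = 4$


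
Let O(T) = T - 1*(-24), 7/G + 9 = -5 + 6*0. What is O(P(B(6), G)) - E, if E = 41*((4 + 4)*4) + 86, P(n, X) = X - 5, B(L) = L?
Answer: -2759/2 ≈ -1379.5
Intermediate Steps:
G = -½ (G = 7/(-9 + (-5 + 6*0)) = 7/(-9 + (-5 + 0)) = 7/(-9 - 5) = 7/(-14) = 7*(-1/14) = -½ ≈ -0.50000)
P(n, X) = -5 + X
E = 1398 (E = 41*(8*4) + 86 = 41*32 + 86 = 1312 + 86 = 1398)
O(T) = 24 + T (O(T) = T + 24 = 24 + T)
O(P(B(6), G)) - E = (24 + (-5 - ½)) - 1*1398 = (24 - 11/2) - 1398 = 37/2 - 1398 = -2759/2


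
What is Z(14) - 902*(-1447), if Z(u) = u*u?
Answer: 1305390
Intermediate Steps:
Z(u) = u²
Z(14) - 902*(-1447) = 14² - 902*(-1447) = 196 + 1305194 = 1305390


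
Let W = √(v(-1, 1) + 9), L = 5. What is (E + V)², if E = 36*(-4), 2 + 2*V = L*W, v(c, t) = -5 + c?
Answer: 84175/4 - 725*√3 ≈ 19788.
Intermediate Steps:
W = √3 (W = √((-5 - 1) + 9) = √(-6 + 9) = √3 ≈ 1.7320)
V = -1 + 5*√3/2 (V = -1 + (5*√3)/2 = -1 + 5*√3/2 ≈ 3.3301)
E = -144
(E + V)² = (-144 + (-1 + 5*√3/2))² = (-145 + 5*√3/2)²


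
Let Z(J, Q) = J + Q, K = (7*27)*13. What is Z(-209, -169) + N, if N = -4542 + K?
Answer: -2463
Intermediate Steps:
K = 2457 (K = 189*13 = 2457)
N = -2085 (N = -4542 + 2457 = -2085)
Z(-209, -169) + N = (-209 - 169) - 2085 = -378 - 2085 = -2463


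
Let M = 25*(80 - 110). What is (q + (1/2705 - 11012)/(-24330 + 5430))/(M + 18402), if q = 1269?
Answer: 21635592653/300816558000 ≈ 0.071923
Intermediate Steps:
M = -750 (M = 25*(-30) = -750)
(q + (1/2705 - 11012)/(-24330 + 5430))/(M + 18402) = (1269 + (1/2705 - 11012)/(-24330 + 5430))/(-750 + 18402) = (1269 + (1/2705 - 11012)/(-18900))/17652 = (1269 - 29787459/2705*(-1/18900))*(1/17652) = (1269 + 9929153/17041500)*(1/17652) = (21635592653/17041500)*(1/17652) = 21635592653/300816558000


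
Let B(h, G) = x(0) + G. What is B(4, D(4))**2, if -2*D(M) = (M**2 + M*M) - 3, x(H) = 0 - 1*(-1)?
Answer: 729/4 ≈ 182.25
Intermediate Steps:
x(H) = 1 (x(H) = 0 + 1 = 1)
D(M) = 3/2 - M**2 (D(M) = -((M**2 + M*M) - 3)/2 = -((M**2 + M**2) - 3)/2 = -(2*M**2 - 3)/2 = -(-3 + 2*M**2)/2 = 3/2 - M**2)
B(h, G) = 1 + G
B(4, D(4))**2 = (1 + (3/2 - 1*4**2))**2 = (1 + (3/2 - 1*16))**2 = (1 + (3/2 - 16))**2 = (1 - 29/2)**2 = (-27/2)**2 = 729/4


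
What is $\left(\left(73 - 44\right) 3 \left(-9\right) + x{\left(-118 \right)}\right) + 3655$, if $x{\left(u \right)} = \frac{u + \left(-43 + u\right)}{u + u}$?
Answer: $\frac{678071}{236} \approx 2873.2$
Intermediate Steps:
$x{\left(u \right)} = \frac{-43 + 2 u}{2 u}$
$\left(\left(73 - 44\right) 3 \left(-9\right) + x{\left(-118 \right)}\right) + 3655 = \left(\left(73 - 44\right) 3 \left(-9\right) + \frac{- \frac{43}{2} - 118}{-118}\right) + 3655 = \left(29 \left(-27\right) - - \frac{279}{236}\right) + 3655 = \left(-783 + \frac{279}{236}\right) + 3655 = - \frac{184509}{236} + 3655 = \frac{678071}{236}$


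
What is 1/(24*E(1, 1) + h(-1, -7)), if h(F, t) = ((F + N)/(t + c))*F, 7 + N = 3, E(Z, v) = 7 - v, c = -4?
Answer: 11/1579 ≈ 0.0069664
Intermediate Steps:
N = -4 (N = -7 + 3 = -4)
h(F, t) = F*(-4 + F)/(-4 + t) (h(F, t) = ((F - 4)/(t - 4))*F = ((-4 + F)/(-4 + t))*F = F*(-4 + F)/(-4 + t))
1/(24*E(1, 1) + h(-1, -7)) = 1/(24*(7 - 1*1) - (-4 - 1)/(-4 - 7)) = 1/(24*(7 - 1) - 1*(-5)/(-11)) = 1/(24*6 - 1*(-1/11)*(-5)) = 1/(144 - 5/11) = 1/(1579/11) = 11/1579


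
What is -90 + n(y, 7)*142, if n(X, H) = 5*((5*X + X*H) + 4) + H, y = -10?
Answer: -81456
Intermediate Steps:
n(X, H) = 20 + H + 25*X + 5*H*X (n(X, H) = 5*((5*X + H*X) + 4) + H = 5*(4 + 5*X + H*X) + H = (20 + 25*X + 5*H*X) + H = 20 + H + 25*X + 5*H*X)
-90 + n(y, 7)*142 = -90 + (20 + 7 + 25*(-10) + 5*7*(-10))*142 = -90 + (20 + 7 - 250 - 350)*142 = -90 - 573*142 = -90 - 81366 = -81456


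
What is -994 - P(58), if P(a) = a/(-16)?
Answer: -7923/8 ≈ -990.38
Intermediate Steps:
P(a) = -a/16 (P(a) = a*(-1/16) = -a/16)
-994 - P(58) = -994 - (-1)*58/16 = -994 - 1*(-29/8) = -994 + 29/8 = -7923/8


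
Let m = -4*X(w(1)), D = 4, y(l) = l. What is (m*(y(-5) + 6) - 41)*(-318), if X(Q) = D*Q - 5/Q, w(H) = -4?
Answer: -5724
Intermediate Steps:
X(Q) = -5/Q + 4*Q (X(Q) = 4*Q - 5/Q = -5/Q + 4*Q)
m = 59 (m = -4*(-5/(-4) + 4*(-4)) = -4*(-5*(-¼) - 16) = -4*(5/4 - 16) = -4*(-59/4) = 59)
(m*(y(-5) + 6) - 41)*(-318) = (59*(-5 + 6) - 41)*(-318) = (59*1 - 41)*(-318) = (59 - 41)*(-318) = 18*(-318) = -5724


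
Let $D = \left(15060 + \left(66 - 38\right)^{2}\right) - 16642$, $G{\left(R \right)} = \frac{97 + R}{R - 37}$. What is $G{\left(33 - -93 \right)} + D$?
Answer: $- \frac{70799}{89} \approx -795.49$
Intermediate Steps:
$G{\left(R \right)} = \frac{97 + R}{-37 + R}$
$D = -798$ ($D = \left(15060 + 28^{2}\right) - 16642 = \left(15060 + 784\right) - 16642 = 15844 - 16642 = -798$)
$G{\left(33 - -93 \right)} + D = \frac{97 + \left(33 - -93\right)}{-37 + \left(33 - -93\right)} - 798 = \frac{97 + \left(33 + 93\right)}{-37 + \left(33 + 93\right)} - 798 = \frac{97 + 126}{-37 + 126} - 798 = \frac{1}{89} \cdot 223 - 798 = \frac{223}{89} - 798 = - \frac{70799}{89}$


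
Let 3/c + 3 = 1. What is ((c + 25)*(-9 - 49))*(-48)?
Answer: 65424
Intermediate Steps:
c = -3/2 (c = 3/(-3 + 1) = 3/(-2) = 3*(-1/2) = -3/2 ≈ -1.5000)
((c + 25)*(-9 - 49))*(-48) = ((-3/2 + 25)*(-9 - 49))*(-48) = ((47/2)*(-58))*(-48) = -1363*(-48) = 65424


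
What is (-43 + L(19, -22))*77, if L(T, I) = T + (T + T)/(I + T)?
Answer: -8470/3 ≈ -2823.3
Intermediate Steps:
L(T, I) = T + 2*T/(I + T) (L(T, I) = T + (2*T)/(I + T) = T + 2*T/(I + T))
(-43 + L(19, -22))*77 = (-43 + 19*(2 - 22 + 19)/(-22 + 19))*77 = (-43 + 19*(-1)/(-3))*77 = (-43 + 19*(-⅓)*(-1))*77 = (-43 + 19/3)*77 = -110/3*77 = -8470/3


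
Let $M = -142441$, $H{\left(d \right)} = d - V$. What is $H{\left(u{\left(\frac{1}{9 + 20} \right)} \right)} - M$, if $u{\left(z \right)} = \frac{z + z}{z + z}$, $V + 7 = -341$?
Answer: $142790$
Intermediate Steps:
$V = -348$ ($V = -7 - 341 = -348$)
$u{\left(z \right)} = 1$ ($u{\left(z \right)} = \frac{2 z}{2 z} = 2 z \frac{1}{2 z} = 1$)
$H{\left(d \right)} = 348 + d$ ($H{\left(d \right)} = d - -348 = d + 348 = 348 + d$)
$H{\left(u{\left(\frac{1}{9 + 20} \right)} \right)} - M = \left(348 + 1\right) - -142441 = 349 + 142441 = 142790$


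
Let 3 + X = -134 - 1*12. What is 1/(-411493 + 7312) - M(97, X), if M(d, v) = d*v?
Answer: 5841627992/404181 ≈ 14453.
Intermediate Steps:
X = -149 (X = -3 + (-134 - 1*12) = -3 + (-134 - 12) = -3 - 146 = -149)
1/(-411493 + 7312) - M(97, X) = 1/(-411493 + 7312) - 97*(-149) = 1/(-404181) - 1*(-14453) = -1/404181 + 14453 = 5841627992/404181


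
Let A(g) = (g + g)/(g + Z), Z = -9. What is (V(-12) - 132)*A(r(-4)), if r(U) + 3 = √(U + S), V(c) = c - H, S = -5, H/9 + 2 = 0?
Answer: -1260/17 + 756*I/17 ≈ -74.118 + 44.471*I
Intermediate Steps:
H = -18 (H = -18 + 9*0 = -18 + 0 = -18)
V(c) = 18 + c (V(c) = c - 1*(-18) = c + 18 = 18 + c)
r(U) = -3 + √(-5 + U) (r(U) = -3 + √(U - 5) = -3 + √(-5 + U))
A(g) = 2*g/(-9 + g) (A(g) = (g + g)/(g - 9) = (2*g)/(-9 + g) = 2*g/(-9 + g))
(V(-12) - 132)*A(r(-4)) = ((18 - 12) - 132)*(2*(-3 + √(-5 - 4))/(-9 + (-3 + √(-5 - 4)))) = (6 - 132)*(2*(-3 + √(-9))/(-9 + (-3 + √(-9)))) = -252*(-3 + 3*I)/(-9 + (-3 + 3*I)) = -252*(-3 + 3*I)/(-12 + 3*I) = -252*(-3 + 3*I)*(-12 - 3*I)/153 = -28*(-12 - 3*I)*(-3 + 3*I)/17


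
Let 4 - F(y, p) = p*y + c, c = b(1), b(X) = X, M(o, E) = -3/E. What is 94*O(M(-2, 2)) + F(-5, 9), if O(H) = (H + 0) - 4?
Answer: -469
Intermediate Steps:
c = 1
F(y, p) = 3 - p*y (F(y, p) = 4 - (p*y + 1) = 4 - (1 + p*y) = 4 + (-1 - p*y) = 3 - p*y)
O(H) = -4 + H (O(H) = H - 4 = -4 + H)
94*O(M(-2, 2)) + F(-5, 9) = 94*(-4 - 3/2) + (3 - 1*9*(-5)) = 94*(-4 - 3*1/2) + (3 + 45) = 94*(-4 - 3/2) + 48 = 94*(-11/2) + 48 = -517 + 48 = -469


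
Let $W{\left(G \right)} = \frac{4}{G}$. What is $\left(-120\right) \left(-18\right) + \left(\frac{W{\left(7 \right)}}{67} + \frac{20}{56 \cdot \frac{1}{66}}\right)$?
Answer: $\frac{1024099}{469} \approx 2183.6$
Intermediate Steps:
$\left(-120\right) \left(-18\right) + \left(\frac{W{\left(7 \right)}}{67} + \frac{20}{56 \cdot \frac{1}{66}}\right) = \left(-120\right) \left(-18\right) + \left(\frac{4 \cdot \frac{1}{7}}{67} + \frac{20}{56 \cdot \frac{1}{66}}\right) = 2160 + \left(4 \cdot \frac{1}{7} \cdot \frac{1}{67} + \frac{20}{56 \cdot \frac{1}{66}}\right) = 2160 + \left(\frac{4}{7} \cdot \frac{1}{67} + \frac{20}{\frac{28}{33}}\right) = 2160 + \left(\frac{4}{469} + 20 \cdot \frac{33}{28}\right) = 2160 + \left(\frac{4}{469} + \frac{165}{7}\right) = 2160 + \frac{11059}{469} = \frac{1024099}{469}$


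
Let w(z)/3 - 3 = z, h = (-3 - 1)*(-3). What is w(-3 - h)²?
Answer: 1296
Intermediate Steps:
h = 12 (h = -4*(-3) = 12)
w(z) = 9 + 3*z
w(-3 - h)² = (9 + 3*(-3 - 1*12))² = (9 + 3*(-3 - 12))² = (9 + 3*(-15))² = (9 - 45)² = (-36)² = 1296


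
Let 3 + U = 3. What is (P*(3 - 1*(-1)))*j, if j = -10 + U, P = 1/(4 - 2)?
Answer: -20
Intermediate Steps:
U = 0 (U = -3 + 3 = 0)
P = 1/2 ≈ 0.50000
j = -10 (j = -10 + 0 = -10)
(P*(3 - 1*(-1)))*j = ((3 - 1*(-1))/2)*(-10) = ((3 + 1)/2)*(-10) = ((1/2)*4)*(-10) = 2*(-10) = -20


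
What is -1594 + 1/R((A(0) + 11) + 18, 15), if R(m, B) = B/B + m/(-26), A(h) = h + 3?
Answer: -4795/3 ≈ -1598.3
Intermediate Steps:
A(h) = 3 + h
R(m, B) = 1 - m/26 (R(m, B) = 1 + m*(-1/26) = 1 - m/26)
-1594 + 1/R((A(0) + 11) + 18, 15) = -1594 + 1/(1 - (((3 + 0) + 11) + 18)/26) = -1594 + 1/(1 - ((3 + 11) + 18)/26) = -1594 + 1/(1 - (14 + 18)/26) = -1594 + 1/(1 - 1/26*32) = -1594 + 1/(1 - 16/13) = -1594 + 1/(-3/13) = -1594 - 13/3 = -4795/3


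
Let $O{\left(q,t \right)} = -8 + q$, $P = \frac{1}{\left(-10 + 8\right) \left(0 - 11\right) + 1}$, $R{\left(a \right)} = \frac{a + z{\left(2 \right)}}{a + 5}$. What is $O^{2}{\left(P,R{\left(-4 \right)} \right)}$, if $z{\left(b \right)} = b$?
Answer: $\frac{33489}{529} \approx 63.306$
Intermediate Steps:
$R{\left(a \right)} = \frac{2 + a}{5 + a}$ ($R{\left(a \right)} = \frac{a + 2}{a + 5} = \frac{2 + a}{5 + a}$)
$P = \frac{1}{23}$ ($P = \frac{1}{\left(-2\right) \left(-11\right) + 1} = \frac{1}{22 + 1} = \frac{1}{23} \approx 0.043478$)
$O^{2}{\left(P,R{\left(-4 \right)} \right)} = \left(-8 + \frac{1}{23}\right)^{2} = \left(- \frac{183}{23}\right)^{2} = \frac{33489}{529}$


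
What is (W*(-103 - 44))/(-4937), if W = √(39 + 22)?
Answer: 147*√61/4937 ≈ 0.23255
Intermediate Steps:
W = √61 ≈ 7.8102
(W*(-103 - 44))/(-4937) = (√61*(-103 - 44))/(-4937) = (√61*(-147))*(-1/4937) = -147*√61*(-1/4937) = 147*√61/4937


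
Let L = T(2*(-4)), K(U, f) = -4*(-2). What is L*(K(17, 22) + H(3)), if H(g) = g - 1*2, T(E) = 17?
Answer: 153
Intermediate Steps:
K(U, f) = 8
H(g) = -2 + g (H(g) = g - 2 = -2 + g)
L = 17
L*(K(17, 22) + H(3)) = 17*(8 + (-2 + 3)) = 17*(8 + 1) = 17*9 = 153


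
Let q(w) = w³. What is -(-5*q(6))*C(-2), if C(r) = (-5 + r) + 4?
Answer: -3240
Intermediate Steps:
C(r) = -1 + r
-(-5*q(6))*C(-2) = -(-5*6³)*(-1 - 2) = -(-5*216)*(-3) = -(-1080)*(-3) = -1*3240 = -3240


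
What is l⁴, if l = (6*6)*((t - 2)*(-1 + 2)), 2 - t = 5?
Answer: 1049760000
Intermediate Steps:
t = -3 (t = 2 - 1*5 = 2 - 5 = -3)
l = -180 (l = (6*6)*((-3 - 2)*(-1 + 2)) = 36*(-5*1) = 36*(-5) = -180)
l⁴ = (-180)⁴ = 1049760000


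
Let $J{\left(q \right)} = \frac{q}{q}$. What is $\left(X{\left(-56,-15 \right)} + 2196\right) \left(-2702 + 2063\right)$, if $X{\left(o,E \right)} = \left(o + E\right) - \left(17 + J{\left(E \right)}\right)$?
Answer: $-1346373$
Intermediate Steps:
$J{\left(q \right)} = 1$
$X{\left(o,E \right)} = -18 + E + o$ ($X{\left(o,E \right)} = \left(o + E\right) - 18 = \left(E + o\right) - 18 = -18 + E + o$)
$\left(X{\left(-56,-15 \right)} + 2196\right) \left(-2702 + 2063\right) = \left(\left(-18 - 15 - 56\right) + 2196\right) \left(-2702 + 2063\right) = \left(-89 + 2196\right) \left(-639\right) = 2107 \left(-639\right) = -1346373$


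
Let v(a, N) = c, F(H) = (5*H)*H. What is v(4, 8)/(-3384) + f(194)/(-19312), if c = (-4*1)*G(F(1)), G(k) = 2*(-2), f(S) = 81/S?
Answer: -7527319/1584781344 ≈ -0.0047498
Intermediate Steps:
F(H) = 5*H²
G(k) = -4
c = 16 (c = -4*1*(-4) = -4*(-4) = 16)
v(a, N) = 16
v(4, 8)/(-3384) + f(194)/(-19312) = 16/(-3384) + (81/194)/(-19312) = 16*(-1/3384) + (81*(1/194))*(-1/19312) = -2/423 + (81/194)*(-1/19312) = -2/423 - 81/3746528 = -7527319/1584781344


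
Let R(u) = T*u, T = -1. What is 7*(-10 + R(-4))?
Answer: -42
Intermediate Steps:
R(u) = -u
7*(-10 + R(-4)) = 7*(-10 - 1*(-4)) = 7*(-10 + 4) = 7*(-6) = -42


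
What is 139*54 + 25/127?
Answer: 953287/127 ≈ 7506.2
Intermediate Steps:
139*54 + 25/127 = 7506 + 25*(1/127) = 7506 + 25/127 = 953287/127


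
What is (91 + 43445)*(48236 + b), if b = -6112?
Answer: 1833910464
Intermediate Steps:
(91 + 43445)*(48236 + b) = (91 + 43445)*(48236 - 6112) = 43536*42124 = 1833910464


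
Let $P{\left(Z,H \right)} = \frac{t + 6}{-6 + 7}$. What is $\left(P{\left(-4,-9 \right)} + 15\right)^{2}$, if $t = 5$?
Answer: $676$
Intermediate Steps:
$P{\left(Z,H \right)} = 11$ ($P{\left(Z,H \right)} = \frac{5 + 6}{-6 + 7} = \frac{11}{1} = 11 \cdot 1 = 11$)
$\left(P{\left(-4,-9 \right)} + 15\right)^{2} = \left(11 + 15\right)^{2} = 26^{2} = 676$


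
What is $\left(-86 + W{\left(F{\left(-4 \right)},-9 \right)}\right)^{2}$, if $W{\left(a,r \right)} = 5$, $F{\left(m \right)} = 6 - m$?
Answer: $6561$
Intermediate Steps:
$\left(-86 + W{\left(F{\left(-4 \right)},-9 \right)}\right)^{2} = \left(-86 + 5\right)^{2} = \left(-81\right)^{2} = 6561$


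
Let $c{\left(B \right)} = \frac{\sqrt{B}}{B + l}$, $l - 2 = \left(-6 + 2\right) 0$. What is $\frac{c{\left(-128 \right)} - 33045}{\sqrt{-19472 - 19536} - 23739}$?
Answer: $\frac{784455255}{563579129} - \frac{32 \sqrt{1219}}{35505485127} + \frac{31652 i \sqrt{2}}{11835161709} + \frac{132180 i \sqrt{2438}}{563579129} \approx 1.3919 + 0.011584 i$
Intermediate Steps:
$l = 2$ ($l = 2 + \left(-6 + 2\right) 0 = 2 - 0 = 2 + 0 = 2$)
$c{\left(B \right)} = \frac{\sqrt{B}}{2 + B}$ ($c{\left(B \right)} = \frac{\sqrt{B}}{B + 2} = \frac{\sqrt{B}}{2 + B}$)
$\frac{c{\left(-128 \right)} - 33045}{\sqrt{-19472 - 19536} - 23739} = \frac{\frac{\sqrt{-128}}{2 - 128} - 33045}{\sqrt{-19472 - 19536} - 23739} = \frac{\frac{8 i \sqrt{2}}{-126} - 33045}{\sqrt{-39008} - 23739} = \frac{8 i \sqrt{2} \left(- \frac{1}{126}\right) - 33045}{4 i \sqrt{2438} - 23739} = \frac{- \frac{4 i \sqrt{2}}{63} - 33045}{-23739 + 4 i \sqrt{2438}} = \frac{-33045 - \frac{4 i \sqrt{2}}{63}}{-23739 + 4 i \sqrt{2438}}$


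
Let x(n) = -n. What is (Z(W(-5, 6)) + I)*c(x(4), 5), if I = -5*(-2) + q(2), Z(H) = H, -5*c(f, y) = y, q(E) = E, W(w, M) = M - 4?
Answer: -14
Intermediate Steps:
W(w, M) = -4 + M
c(f, y) = -y/5
I = 12 (I = -5*(-2) + 2 = 10 + 2 = 12)
(Z(W(-5, 6)) + I)*c(x(4), 5) = ((-4 + 6) + 12)*(-1/5*5) = (2 + 12)*(-1) = 14*(-1) = -14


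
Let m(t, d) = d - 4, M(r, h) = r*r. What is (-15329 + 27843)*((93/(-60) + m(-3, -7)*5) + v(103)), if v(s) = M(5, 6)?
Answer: -3948167/10 ≈ -3.9482e+5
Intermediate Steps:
M(r, h) = r²
m(t, d) = -4 + d
v(s) = 25 (v(s) = 5² = 25)
(-15329 + 27843)*((93/(-60) + m(-3, -7)*5) + v(103)) = (-15329 + 27843)*((93/(-60) + (-4 - 7)*5) + 25) = 12514*((93*(-1/60) - 11*5) + 25) = 12514*((-31/20 - 55) + 25) = 12514*(-1131/20 + 25) = 12514*(-631/20) = -3948167/10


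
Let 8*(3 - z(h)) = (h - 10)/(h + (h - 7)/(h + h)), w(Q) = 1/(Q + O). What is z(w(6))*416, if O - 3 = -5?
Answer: 64116/53 ≈ 1209.7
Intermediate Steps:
O = -2 (O = 3 - 5 = -2)
w(Q) = 1/(-2 + Q) (w(Q) = 1/(Q - 2) = 1/(-2 + Q))
z(h) = 3 - (-10 + h)/(8*(h + (-7 + h)/(2*h))) (z(h) = 3 - (h - 10)/(8*(h + (h - 7)/(h + h))) = 3 - (-10 + h)/(8*(h + (-7 + h)/((2*h)))) = 3 - (-10 + h)/(8*(h + (-7 + h)*(1/(2*h)))) = 3 - (-10 + h)/(8*(h + (-7 + h)/(2*h))))
z(w(6))*416 = ((-84 + 22/(-2 + 6) + 23*(1/(-2 + 6))**2)/(4*(-7 + 1/(-2 + 6) + 2*(1/(-2 + 6))**2)))*416 = ((-84 + 22/4 + 23*(1/4)**2)/(4*(-7 + 1/4 + 2*(1/4)**2)))*416 = ((-84 + 22*(1/4) + 23*(1/4)**2)/(4*(-7 + 1/4 + 2*(1/4)**2)))*416 = ((-84 + 11/2 + 23*(1/16))/(4*(-7 + 1/4 + 2*(1/16))))*416 = ((-84 + 11/2 + 23/16)/(4*(-7 + 1/4 + 1/8)))*416 = ((1/4)*(-1233/16)/(-53/8))*416 = ((1/4)*(-8/53)*(-1233/16))*416 = (1233/424)*416 = 64116/53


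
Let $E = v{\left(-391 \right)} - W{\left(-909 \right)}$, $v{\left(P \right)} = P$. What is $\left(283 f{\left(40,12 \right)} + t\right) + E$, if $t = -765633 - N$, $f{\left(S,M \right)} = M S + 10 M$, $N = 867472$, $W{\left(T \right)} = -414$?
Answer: $-1463282$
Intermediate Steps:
$f{\left(S,M \right)} = 10 M + M S$
$t = -1633105$ ($t = -765633 - 867472 = -1633105$)
$E = 23$ ($E = -391 - -414 = -391 + 414 = 23$)
$\left(283 f{\left(40,12 \right)} + t\right) + E = \left(283 \cdot 12 \left(10 + 40\right) - 1633105\right) + 23 = \left(283 \cdot 12 \cdot 50 - 1633105\right) + 23 = \left(283 \cdot 600 - 1633105\right) + 23 = \left(169800 - 1633105\right) + 23 = -1463305 + 23 = -1463282$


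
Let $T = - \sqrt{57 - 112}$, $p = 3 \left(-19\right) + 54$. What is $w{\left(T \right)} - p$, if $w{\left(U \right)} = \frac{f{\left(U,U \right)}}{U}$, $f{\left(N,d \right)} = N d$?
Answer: $3 - i \sqrt{55} \approx 3.0 - 7.4162 i$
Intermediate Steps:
$p = -3$ ($p = -57 + 54 = -3$)
$T = - i \sqrt{55}$ ($T = - \sqrt{-55} = - i \sqrt{55} \approx - 7.4162 i$)
$w{\left(U \right)} = U$ ($w{\left(U \right)} = \frac{U U}{U} = \frac{U^{2}}{U} = U$)
$w{\left(T \right)} - p = - i \sqrt{55} - -3 = - i \sqrt{55} + 3 = 3 - i \sqrt{55}$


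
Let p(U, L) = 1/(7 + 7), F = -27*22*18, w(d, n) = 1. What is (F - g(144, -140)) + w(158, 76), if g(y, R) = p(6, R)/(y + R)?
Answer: -598697/56 ≈ -10691.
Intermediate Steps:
F = -10692 (F = -594*18 = -10692)
p(U, L) = 1/14
g(y, R) = 1/(14*(R + y)) (g(y, R) = 1/(14*(y + R)) = 1/(14*(R + y)))
(F - g(144, -140)) + w(158, 76) = (-10692 - 1/(14*(-140 + 144))) + 1 = (-10692 - 1/(14*4)) + 1 = (-10692 - 1*1/56) + 1 = (-10692 - 1/56) + 1 = -598753/56 + 1 = -598697/56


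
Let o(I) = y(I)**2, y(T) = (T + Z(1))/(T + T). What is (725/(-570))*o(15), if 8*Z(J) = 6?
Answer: -4263/12160 ≈ -0.35058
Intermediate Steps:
Z(J) = 3/4 (Z(J) = (1/8)*6 = 3/4)
y(T) = (3/4 + T)/(2*T) (y(T) = (T + 3/4)/(T + T) = (3/4 + T)/((2*T)) = (3/4 + T)*(1/(2*T)) = (3/4 + T)/(2*T))
o(I) = (3 + 4*I)**2/(64*I**2) (o(I) = ((3 + 4*I)/(8*I))**2 = (3 + 4*I)**2/(64*I**2))
(725/(-570))*o(15) = (725/(-570))*((1/64)*(3 + 4*15)**2/15**2) = (725*(-1/570))*((1/64)*(1/225)*(3 + 60)**2) = -145*63**2/(7296*225) = -145*3969/(7296*225) = -145/114*441/1600 = -4263/12160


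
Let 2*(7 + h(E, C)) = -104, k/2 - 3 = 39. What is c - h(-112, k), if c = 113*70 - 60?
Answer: 7909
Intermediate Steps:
k = 84 (k = 6 + 2*39 = 6 + 78 = 84)
h(E, C) = -59 (h(E, C) = -7 + (1/2)*(-104) = -7 - 52 = -59)
c = 7850 (c = 7910 - 60 = 7850)
c - h(-112, k) = 7850 - 1*(-59) = 7850 + 59 = 7909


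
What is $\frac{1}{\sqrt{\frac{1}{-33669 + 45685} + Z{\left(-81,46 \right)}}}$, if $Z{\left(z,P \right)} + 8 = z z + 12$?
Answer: $\frac{4 \sqrt{59242665791}}{78885041} \approx 0.012342$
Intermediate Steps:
$Z{\left(z,P \right)} = 4 + z^{2}$ ($Z{\left(z,P \right)} = -8 + \left(z z + 12\right) = -8 + \left(z^{2} + 12\right) = -8 + \left(12 + z^{2}\right) = 4 + z^{2}$)
$\frac{1}{\sqrt{\frac{1}{-33669 + 45685} + Z{\left(-81,46 \right)}}} = \frac{1}{\sqrt{\frac{1}{-33669 + 45685} + \left(4 + \left(-81\right)^{2}\right)}} = \frac{1}{\sqrt{\frac{1}{12016} + \left(4 + 6561\right)}} = \frac{1}{\sqrt{\frac{1}{12016} + 6565}} = \frac{1}{\sqrt{\frac{78885041}{12016}}} = \frac{1}{\frac{1}{3004} \sqrt{59242665791}} = \frac{4 \sqrt{59242665791}}{78885041}$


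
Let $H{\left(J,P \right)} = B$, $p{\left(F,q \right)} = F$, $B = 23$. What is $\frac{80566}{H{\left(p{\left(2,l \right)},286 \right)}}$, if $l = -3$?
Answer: $\frac{80566}{23} \approx 3502.9$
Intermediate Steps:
$H{\left(J,P \right)} = 23$
$\frac{80566}{H{\left(p{\left(2,l \right)},286 \right)}} = \frac{80566}{23}$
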